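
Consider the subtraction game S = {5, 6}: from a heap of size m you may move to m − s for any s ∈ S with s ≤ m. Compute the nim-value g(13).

Compute g(0), g(1), … for moves {5, 6}:
g(0) = mex{} = 0
g(1) = mex{} = 0
g(2) = mex{} = 0
g(3) = mex{} = 0
g(4) = mex{} = 0
g(5) = mex{0} = 1
g(6) = mex{0} = 1
g(7) = mex{0} = 1
g(8) = mex{0} = 1
g(9) = mex{0} = 1
g(10) = mex{0,1} = 2
g(11) = mex{1} = 0
g(12) = mex{1} = 0
g(13) = mex{1} = 0
So g(13) = 0.

0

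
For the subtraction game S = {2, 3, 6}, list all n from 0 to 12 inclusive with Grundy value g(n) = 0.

0, 1, 5, 9, 10

Compute g(0), g(1), … for moves {2, 3, 6}:
k:     0  1  2  3  4  5  6  7  8  9 10 11 12
g(k):  0  0  1  1  2  0  3  1  2  0  0  1  1
The P-positions (g = 0) in 0..12 are 0, 1, 5, 9, 10.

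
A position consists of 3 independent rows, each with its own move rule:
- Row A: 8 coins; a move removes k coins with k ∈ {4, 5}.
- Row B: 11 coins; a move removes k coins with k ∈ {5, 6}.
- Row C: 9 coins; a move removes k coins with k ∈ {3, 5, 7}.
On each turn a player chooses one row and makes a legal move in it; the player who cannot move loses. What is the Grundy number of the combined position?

1

Grundy values for row A (subtraction set {4, 5}):
k:     0  1  2  3  4  5  6  7  8
g(k):  0  0  0  0  1  1  1  1  2
So g(8) = 2.
Build the Grundy sequence for row B with g(k) = mex{g(k−s) : s ∈ {5, 6}, s ≤ k}:
g(0) = mex{} = 0
g(1) = mex{} = 0
g(2) = mex{} = 0
g(3) = mex{} = 0
g(4) = mex{} = 0
g(5) = mex{0} = 1
g(6) = mex{0} = 1
g(7) = mex{0} = 1
g(8) = mex{0} = 1
g(9) = mex{0} = 1
g(10) = mex{0,1} = 2
g(11) = mex{1} = 0
So g(11) = 0.
Build the Grundy sequence for row C with g(k) = mex{g(k−s) : s ∈ {3, 5, 7}, s ≤ k}:
g(0) = mex{} = 0
g(1) = mex{} = 0
g(2) = mex{} = 0
g(3) = mex{0} = 1
g(4) = mex{0} = 1
g(5) = mex{0} = 1
g(6) = mex{0,1} = 2
g(7) = mex{0,1} = 2
g(8) = mex{0,1} = 2
g(9) = mex{0,1,2} = 3
So g(9) = 3.
The value of a disjunctive sum is the nim-sum of the parts.
Combined value = 2 ⊕ 0 ⊕ 3 = 1.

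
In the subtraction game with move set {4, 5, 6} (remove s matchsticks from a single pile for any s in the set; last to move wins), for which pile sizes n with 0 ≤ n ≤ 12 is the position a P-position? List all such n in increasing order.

Grundy values for subtraction set {4, 5, 6}:
g(0) = mex{} = 0
g(1) = mex{} = 0
g(2) = mex{} = 0
g(3) = mex{} = 0
g(4) = mex{0} = 1
g(5) = mex{0} = 1
g(6) = mex{0} = 1
g(7) = mex{0} = 1
g(8) = mex{0,1} = 2
g(9) = mex{0,1} = 2
g(10) = mex{1} = 0
g(11) = mex{1} = 0
g(12) = mex{1,2} = 0
The P-positions (g = 0) in 0..12 are 0, 1, 2, 3, 10, 11, 12.

0, 1, 2, 3, 10, 11, 12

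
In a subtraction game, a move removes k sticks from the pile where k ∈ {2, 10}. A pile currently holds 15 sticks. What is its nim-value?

Build the Grundy sequence with g(k) = mex{g(k−s) : s ∈ {2, 10}, s ≤ k}:
k:     0  1  2  3  4  5  6  7  8  9 10 11 12 13 14 15
g(k):  0  0  1  1  0  0  1  1  0  0  1  1  0  0  1  1
So g(15) = 1.

1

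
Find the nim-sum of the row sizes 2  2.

0

Nim-sum: 2 ⊕ 2 = 0.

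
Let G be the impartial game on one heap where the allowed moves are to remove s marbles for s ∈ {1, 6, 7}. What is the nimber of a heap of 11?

Grundy values for subtraction set {1, 6, 7}:
g(0) = mex{} = 0
g(1) = mex{0} = 1
g(2) = mex{1} = 0
g(3) = mex{0} = 1
g(4) = mex{1} = 0
g(5) = mex{0} = 1
g(6) = mex{0,1} = 2
g(7) = mex{0,1,2} = 3
g(8) = mex{0,1,3} = 2
g(9) = mex{0,1,2} = 3
g(10) = mex{0,1,3} = 2
g(11) = mex{0,1,2} = 3
So g(11) = 3.

3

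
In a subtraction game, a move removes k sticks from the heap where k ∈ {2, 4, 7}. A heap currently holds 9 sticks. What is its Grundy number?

0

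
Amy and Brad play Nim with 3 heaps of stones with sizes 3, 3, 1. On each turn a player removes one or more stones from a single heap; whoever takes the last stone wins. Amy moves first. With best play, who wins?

Compute the nim-sum pairwise:
3 XOR 3 = 0
0 XOR 1 = 1
The nim-sum is 1 ≠ 0, so this is an N-position: the player to move can win; Amy has a winning move.

Amy wins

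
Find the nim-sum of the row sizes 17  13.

28

Nim-sum: 17 XOR 13 = 28.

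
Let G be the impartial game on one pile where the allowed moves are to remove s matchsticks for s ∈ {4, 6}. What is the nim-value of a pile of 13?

Grundy values for subtraction set {4, 6}:
k:     0  1  2  3  4  5  6  7  8  9 10 11 12 13
g(k):  0  0  0  0  1  1  1  1  2  2  0  0  0  0
So g(13) = 0.

0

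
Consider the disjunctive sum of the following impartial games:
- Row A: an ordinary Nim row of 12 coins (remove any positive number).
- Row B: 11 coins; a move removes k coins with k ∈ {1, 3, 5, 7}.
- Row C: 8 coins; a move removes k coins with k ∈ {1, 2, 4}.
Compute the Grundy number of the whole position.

15

Row A is a plain Nim row of size 12, so its Grundy value is 12.
Grundy values for row B (subtraction set {1, 3, 5, 7}):
k:     0  1  2  3  4  5  6  7  8  9 10 11
g(k):  0  1  0  1  0  1  0  1  0  1  0  1
So g(11) = 1.
Build the Grundy sequence for row C with g(k) = mex{g(k−s) : s ∈ {1, 2, 4}, s ≤ k}:
g(0) = mex{} = 0
g(1) = mex{0} = 1
g(2) = mex{0,1} = 2
g(3) = mex{1,2} = 0
g(4) = mex{0,2} = 1
g(5) = mex{0,1} = 2
g(6) = mex{1,2} = 0
g(7) = mex{0,2} = 1
g(8) = mex{0,1} = 2
So g(8) = 2.
The value of a disjunctive sum is the nim-sum of the parts.
Combined value = 12 XOR 1 XOR 2 = 15.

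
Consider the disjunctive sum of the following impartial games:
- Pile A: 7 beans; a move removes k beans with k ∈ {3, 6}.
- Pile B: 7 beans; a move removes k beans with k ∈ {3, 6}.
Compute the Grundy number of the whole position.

Build the Grundy sequence for pile A with g(k) = mex{g(k−s) : s ∈ {3, 6}, s ≤ k}:
g(0) = mex{} = 0
g(1) = mex{} = 0
g(2) = mex{} = 0
g(3) = mex{0} = 1
g(4) = mex{0} = 1
g(5) = mex{0} = 1
g(6) = mex{0,1} = 2
g(7) = mex{0,1} = 2
So g(7) = 2.
Build the Grundy sequence for pile B with g(k) = mex{g(k−s) : s ∈ {3, 6}, s ≤ k}:
g(0) = mex{} = 0
g(1) = mex{} = 0
g(2) = mex{} = 0
g(3) = mex{0} = 1
g(4) = mex{0} = 1
g(5) = mex{0} = 1
g(6) = mex{0,1} = 2
g(7) = mex{0,1} = 2
So g(7) = 2.
By the Sprague-Grundy theorem, the Grundy value of a sum of independent games is the XOR of the component values.
Combined value = 2 ⊕ 2 = 0.

0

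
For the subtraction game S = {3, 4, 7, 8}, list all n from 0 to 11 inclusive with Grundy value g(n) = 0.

0, 1, 2, 11

Build the Grundy sequence with g(k) = mex{g(k−s) : s ∈ {3, 4, 7, 8}, s ≤ k}:
g(0) = mex{} = 0
g(1) = mex{} = 0
g(2) = mex{} = 0
g(3) = mex{0} = 1
g(4) = mex{0} = 1
g(5) = mex{0} = 1
g(6) = mex{0,1} = 2
g(7) = mex{0,1} = 2
g(8) = mex{0,1} = 2
g(9) = mex{0,1,2} = 3
g(10) = mex{0,1,2} = 3
g(11) = mex{1,2} = 0
The P-positions (g = 0) in 0..11 are 0, 1, 2, 11.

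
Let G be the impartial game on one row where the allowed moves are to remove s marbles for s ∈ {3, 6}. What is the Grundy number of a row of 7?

Grundy values for subtraction set {3, 6}:
g(0) = mex{} = 0
g(1) = mex{} = 0
g(2) = mex{} = 0
g(3) = mex{0} = 1
g(4) = mex{0} = 1
g(5) = mex{0} = 1
g(6) = mex{0,1} = 2
g(7) = mex{0,1} = 2
So g(7) = 2.

2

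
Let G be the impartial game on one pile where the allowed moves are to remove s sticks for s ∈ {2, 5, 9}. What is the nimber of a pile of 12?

2

Compute g(0), g(1), … for moves {2, 5, 9}:
k:     0  1  2  3  4  5  6  7  8  9 10 11 12
g(k):  0  0  1  1  0  2  1  0  0  1  1  0  2
So g(12) = 2.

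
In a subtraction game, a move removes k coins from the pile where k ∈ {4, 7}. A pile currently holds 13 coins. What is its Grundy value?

0

Grundy values for subtraction set {4, 7}:
g(0) = mex{} = 0
g(1) = mex{} = 0
g(2) = mex{} = 0
g(3) = mex{} = 0
g(4) = mex{0} = 1
g(5) = mex{0} = 1
g(6) = mex{0} = 1
g(7) = mex{0} = 1
g(8) = mex{0,1} = 2
g(9) = mex{0,1} = 2
g(10) = mex{0,1} = 2
g(11) = mex{1} = 0
g(12) = mex{1,2} = 0
g(13) = mex{1,2} = 0
So g(13) = 0.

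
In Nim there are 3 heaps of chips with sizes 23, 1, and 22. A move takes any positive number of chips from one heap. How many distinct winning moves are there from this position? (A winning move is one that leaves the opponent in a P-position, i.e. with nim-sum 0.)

Nim-sum: 23 XOR 1 XOR 22 = 0.
The nim-sum is already 0, so every move leaves a nonzero nim-sum — there are no winning moves.

0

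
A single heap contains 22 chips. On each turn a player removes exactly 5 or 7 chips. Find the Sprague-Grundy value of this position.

2

Build the Grundy sequence with g(k) = mex{g(k−s) : s ∈ {5, 7}, s ≤ k}:
k:     0  1  2  3  4  5  6  7  8  9 10 11 12 13 14 15 16 17 18 19 20 21 22
g(k):  0  0  0  0  0  1  1  1  1  1  2  2  0  0  0  0  0  1  1  1  1  1  2
So g(22) = 2.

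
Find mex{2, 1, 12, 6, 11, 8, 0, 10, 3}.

The values 0, 1, 2, 3 are all present; 4 is the first non-negative integer missing from the set.

4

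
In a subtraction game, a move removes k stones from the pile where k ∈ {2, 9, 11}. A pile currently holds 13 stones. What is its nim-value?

Build the Grundy sequence with g(k) = mex{g(k−s) : s ∈ {2, 9, 11}, s ≤ k}:
k:     0  1  2  3  4  5  6  7  8  9 10 11 12 13
g(k):  0  0  1  1  0  0  1  1  0  2  1  3  2  2
So g(13) = 2.

2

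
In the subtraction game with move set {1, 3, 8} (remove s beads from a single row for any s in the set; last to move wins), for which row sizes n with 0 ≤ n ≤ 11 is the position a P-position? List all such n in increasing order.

Compute g(0), g(1), … for moves {1, 3, 8}:
k:     0  1  2  3  4  5  6  7  8  9 10 11
g(k):  0  1  0  1  0  1  0  1  2  3  2  0
The P-positions (g = 0) in 0..11 are 0, 2, 4, 6, 11.

0, 2, 4, 6, 11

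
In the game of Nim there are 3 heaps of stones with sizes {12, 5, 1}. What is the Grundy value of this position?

8

Bitwise XOR of the heap sizes:
  1100  (12)
  0101  (5)
  0001  (1)
  ----
  1000  (8)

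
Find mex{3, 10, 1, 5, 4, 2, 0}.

The values 0, 1, 2, 3, 4, 5 are all present; 6 is the first non-negative integer missing from the set.

6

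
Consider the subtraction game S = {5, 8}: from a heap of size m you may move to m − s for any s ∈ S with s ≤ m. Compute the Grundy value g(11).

2

Compute g(0), g(1), … for moves {5, 8}:
g(0) = mex{} = 0
g(1) = mex{} = 0
g(2) = mex{} = 0
g(3) = mex{} = 0
g(4) = mex{} = 0
g(5) = mex{0} = 1
g(6) = mex{0} = 1
g(7) = mex{0} = 1
g(8) = mex{0} = 1
g(9) = mex{0} = 1
g(10) = mex{0,1} = 2
g(11) = mex{0,1} = 2
So g(11) = 2.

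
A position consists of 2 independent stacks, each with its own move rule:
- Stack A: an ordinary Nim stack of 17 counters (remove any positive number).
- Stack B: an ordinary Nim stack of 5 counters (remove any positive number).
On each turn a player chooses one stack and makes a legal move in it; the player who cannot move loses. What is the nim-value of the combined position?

20

Stack A is a plain Nim stack of size 17, so its Grundy value is 17.
Stack B is a plain Nim stack of size 5, so its Grundy value is 5.
By the Sprague-Grundy theorem, the Grundy value of a sum of independent games is the XOR of the component values.
Combined value = 17 ⊕ 5 = 20.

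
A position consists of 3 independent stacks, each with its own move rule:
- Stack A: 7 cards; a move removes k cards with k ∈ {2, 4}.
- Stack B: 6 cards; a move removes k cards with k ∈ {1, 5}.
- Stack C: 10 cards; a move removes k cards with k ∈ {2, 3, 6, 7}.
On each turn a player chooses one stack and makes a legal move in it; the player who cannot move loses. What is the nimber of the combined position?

0

Build the Grundy sequence for stack A with g(k) = mex{g(k−s) : s ∈ {2, 4}, s ≤ k}:
k:     0  1  2  3  4  5  6  7
g(k):  0  0  1  1  2  2  0  0
So g(7) = 0.
For stack B, compute g(0), g(1), … with moves {1, 5}:
g(0) = mex{} = 0
g(1) = mex{0} = 1
g(2) = mex{1} = 0
g(3) = mex{0} = 1
g(4) = mex{1} = 0
g(5) = mex{0} = 1
g(6) = mex{1} = 0
So g(6) = 0.
Grundy values for stack C (subtraction set {2, 3, 6, 7}):
g(0) = mex{} = 0
g(1) = mex{} = 0
g(2) = mex{0} = 1
g(3) = mex{0} = 1
g(4) = mex{0,1} = 2
g(5) = mex{1} = 0
g(6) = mex{0,1,2} = 3
g(7) = mex{0,2} = 1
g(8) = mex{0,1,3} = 2
g(9) = mex{1,3} = 0
g(10) = mex{1,2} = 0
So g(10) = 0.
By the Sprague-Grundy theorem, the Grundy value of a sum of independent games is the XOR of the component values.
Combined value = 0 XOR 0 XOR 0 = 0.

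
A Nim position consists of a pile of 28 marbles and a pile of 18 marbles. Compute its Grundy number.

Bitwise XOR of the heap sizes:
  11100  (28)
  10010  (18)
  -----
  01110  (14)

14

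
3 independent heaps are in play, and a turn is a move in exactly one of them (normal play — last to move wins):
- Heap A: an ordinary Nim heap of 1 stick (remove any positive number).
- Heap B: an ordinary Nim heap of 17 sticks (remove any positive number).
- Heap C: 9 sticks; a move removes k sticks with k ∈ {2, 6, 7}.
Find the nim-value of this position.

Heap A is a plain Nim heap of size 1, so its Grundy value is 1.
Heap B is a plain Nim heap of size 17, so its Grundy value is 17.
Build the Grundy sequence for heap C with g(k) = mex{g(k−s) : s ∈ {2, 6, 7}, s ≤ k}:
g(0) = mex{} = 0
g(1) = mex{} = 0
g(2) = mex{0} = 1
g(3) = mex{0} = 1
g(4) = mex{1} = 0
g(5) = mex{1} = 0
g(6) = mex{0} = 1
g(7) = mex{0} = 1
g(8) = mex{0,1} = 2
g(9) = mex{1} = 0
So g(9) = 0.
By the Sprague-Grundy theorem, the Grundy value of a sum of independent games is the XOR of the component values.
Combined value = 1 XOR 17 XOR 0 = 16.

16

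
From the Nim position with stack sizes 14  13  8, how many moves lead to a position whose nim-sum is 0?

3

Compute the nim-sum pairwise:
14 ⊕ 13 = 3
3 ⊕ 8 = 11
The overall nim-sum is X = 11. A stack of size p has a winning move iff p XOR X < p (reduce it to p XOR X).
  14: 14 XOR 11 = 5 < 14 — winning move (to 5).
  13: 13 XOR 11 = 6 < 13 — winning move (to 6).
  8: 8 XOR 11 = 3 < 8 — winning move (to 3).
That gives 3 winning moves.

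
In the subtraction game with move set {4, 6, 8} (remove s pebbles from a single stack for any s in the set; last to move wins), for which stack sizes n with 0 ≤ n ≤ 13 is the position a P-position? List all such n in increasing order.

0, 1, 2, 3, 12, 13

Compute g(0), g(1), … for moves {4, 6, 8}:
k:     0  1  2  3  4  5  6  7  8  9 10 11 12 13
g(k):  0  0  0  0  1  1  1  1  2  2  2  2  0  0
The P-positions (g = 0) in 0..13 are 0, 1, 2, 3, 12, 13.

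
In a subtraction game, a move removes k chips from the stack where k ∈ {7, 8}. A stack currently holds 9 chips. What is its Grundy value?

1

Compute g(0), g(1), … for moves {7, 8}:
k:     0  1  2  3  4  5  6  7  8  9
g(k):  0  0  0  0  0  0  0  1  1  1
So g(9) = 1.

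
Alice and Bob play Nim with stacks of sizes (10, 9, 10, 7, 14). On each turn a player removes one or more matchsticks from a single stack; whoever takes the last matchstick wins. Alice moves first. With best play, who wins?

Nim-sum: 10 XOR 9 XOR 10 XOR 7 XOR 14 = 0.
The nim-sum is 0, so this is a P-position: the player to move is in a losing position under optimal play; Alice is about to move from it and so loses — Bob wins.

Bob wins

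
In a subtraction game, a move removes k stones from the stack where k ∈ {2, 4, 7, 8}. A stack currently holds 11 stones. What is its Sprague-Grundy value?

0

Compute g(0), g(1), … for moves {2, 4, 7, 8}:
k:     0  1  2  3  4  5  6  7  8  9 10 11
g(k):  0  0  1  1  2  2  0  3  1  4  2  0
So g(11) = 0.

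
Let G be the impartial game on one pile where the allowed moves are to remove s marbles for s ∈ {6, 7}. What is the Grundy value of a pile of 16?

0

Compute g(0), g(1), … for moves {6, 7}:
k:     0  1  2  3  4  5  6  7  8  9 10 11 12 13 14 15 16
g(k):  0  0  0  0  0  0  1  1  1  1  1  1  2  0  0  0  0
So g(16) = 0.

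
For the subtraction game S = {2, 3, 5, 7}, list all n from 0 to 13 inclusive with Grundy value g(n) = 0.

0, 1, 9, 10

Compute g(0), g(1), … for moves {2, 3, 5, 7}:
k:     0  1  2  3  4  5  6  7  8  9 10 11 12 13
g(k):  0  0  1  1  2  2  3  3  4  0  0  1  1  2
The P-positions (g = 0) in 0..13 are 0, 1, 9, 10.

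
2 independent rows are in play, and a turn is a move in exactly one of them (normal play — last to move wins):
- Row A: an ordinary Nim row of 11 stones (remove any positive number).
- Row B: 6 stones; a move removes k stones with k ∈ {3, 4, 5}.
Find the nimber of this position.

9

Row A is a plain Nim row of size 11, so its Grundy value is 11.
Build the Grundy sequence for row B with g(k) = mex{g(k−s) : s ∈ {3, 4, 5}, s ≤ k}:
g(0) = mex{} = 0
g(1) = mex{} = 0
g(2) = mex{} = 0
g(3) = mex{0} = 1
g(4) = mex{0} = 1
g(5) = mex{0} = 1
g(6) = mex{0,1} = 2
So g(6) = 2.
The value of a disjunctive sum is the nim-sum of the parts.
Combined value = 11 ⊕ 2 = 9.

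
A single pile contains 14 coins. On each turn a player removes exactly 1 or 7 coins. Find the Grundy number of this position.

Compute g(0), g(1), … for moves {1, 7}:
k:     0  1  2  3  4  5  6  7  8  9 10 11 12 13 14
g(k):  0  1  0  1  0  1  0  1  0  1  0  1  0  1  0
So g(14) = 0.

0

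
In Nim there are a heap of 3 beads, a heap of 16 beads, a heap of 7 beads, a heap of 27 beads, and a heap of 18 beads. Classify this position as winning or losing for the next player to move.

Winning position

Nim-sum: 3 ⊕ 16 ⊕ 7 ⊕ 27 ⊕ 18 = 29.
The nim-sum is 29 ≠ 0, so this is an N-position: the player to move can win.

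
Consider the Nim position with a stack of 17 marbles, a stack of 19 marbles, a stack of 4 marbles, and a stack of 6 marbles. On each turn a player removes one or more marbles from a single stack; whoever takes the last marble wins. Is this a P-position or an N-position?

P-position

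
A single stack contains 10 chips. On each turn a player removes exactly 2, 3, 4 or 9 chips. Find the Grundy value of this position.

2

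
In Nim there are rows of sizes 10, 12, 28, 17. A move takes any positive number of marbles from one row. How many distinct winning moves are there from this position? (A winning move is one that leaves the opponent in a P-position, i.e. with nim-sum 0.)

3

Nim-sum: 10 XOR 12 XOR 28 XOR 17 = 11.
The overall nim-sum is X = 11. A row of size p has a winning move iff p XOR X < p (reduce it to p XOR X).
  10: 10 XOR 11 = 1 < 10 — winning move (to 1).
  12: 12 XOR 11 = 7 < 12 — winning move (to 7).
  28: 28 XOR 11 = 23 < 28 — winning move (to 23).
  17: 17 XOR 11 = 26 ≥ 17 — no move.
That gives 3 winning moves.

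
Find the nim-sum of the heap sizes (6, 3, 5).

0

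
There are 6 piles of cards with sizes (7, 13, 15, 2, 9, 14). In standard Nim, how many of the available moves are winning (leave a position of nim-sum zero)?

0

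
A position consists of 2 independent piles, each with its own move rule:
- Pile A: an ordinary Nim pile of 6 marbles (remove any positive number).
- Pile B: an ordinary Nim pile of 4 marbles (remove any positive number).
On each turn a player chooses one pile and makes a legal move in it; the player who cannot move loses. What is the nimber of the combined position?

2

Pile A is a plain Nim pile of size 6, so its Grundy value is 6.
Pile B is a plain Nim pile of size 4, so its Grundy value is 4.
The value of a disjunctive sum is the nim-sum of the parts.
Combined value = 6 XOR 4 = 2.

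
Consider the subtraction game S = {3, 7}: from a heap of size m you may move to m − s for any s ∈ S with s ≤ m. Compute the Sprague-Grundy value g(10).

0

Build the Grundy sequence with g(k) = mex{g(k−s) : s ∈ {3, 7}, s ≤ k}:
k:     0  1  2  3  4  5  6  7  8  9 10
g(k):  0  0  0  1  1  1  0  2  2  1  0
So g(10) = 0.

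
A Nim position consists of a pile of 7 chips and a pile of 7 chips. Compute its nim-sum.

0

Bitwise XOR of the heap sizes:
  111  (7)
  111  (7)
  ---
  000  (0)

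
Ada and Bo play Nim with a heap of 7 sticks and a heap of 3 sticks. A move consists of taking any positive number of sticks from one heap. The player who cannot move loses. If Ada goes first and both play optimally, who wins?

Ada wins

Compute the nim-sum pairwise:
7 XOR 3 = 4
The nim-sum is 4 ≠ 0, so this is an N-position: the player to move can win; Ada has a winning move.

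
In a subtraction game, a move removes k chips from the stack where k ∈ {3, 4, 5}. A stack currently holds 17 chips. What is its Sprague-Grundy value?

0

Grundy values for subtraction set {3, 4, 5}:
k:     0  1  2  3  4  5  6  7  8  9 10 11 12 13 14 15 16 17
g(k):  0  0  0  1  1  1  2  2  0  0  0  1  1  1  2  2  0  0
So g(17) = 0.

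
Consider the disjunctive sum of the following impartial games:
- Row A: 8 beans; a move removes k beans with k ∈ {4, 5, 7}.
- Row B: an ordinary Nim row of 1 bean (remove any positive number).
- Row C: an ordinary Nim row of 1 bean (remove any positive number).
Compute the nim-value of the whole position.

Build the Grundy sequence for row A with g(k) = mex{g(k−s) : s ∈ {4, 5, 7}, s ≤ k}:
g(0) = mex{} = 0
g(1) = mex{} = 0
g(2) = mex{} = 0
g(3) = mex{} = 0
g(4) = mex{0} = 1
g(5) = mex{0} = 1
g(6) = mex{0} = 1
g(7) = mex{0} = 1
g(8) = mex{0,1} = 2
So g(8) = 2.
Row B is a plain Nim row of size 1, so its Grundy value is 1.
Row C is a plain Nim row of size 1, so its Grundy value is 1.
The value of a disjunctive sum is the nim-sum of the parts.
Combined value = 2 XOR 1 XOR 1 = 2.

2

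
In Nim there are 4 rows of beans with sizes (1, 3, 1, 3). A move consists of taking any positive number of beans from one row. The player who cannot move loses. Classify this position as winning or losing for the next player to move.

Losing position

Nim-sum: 1 ⊕ 3 ⊕ 1 ⊕ 3 = 0.
The nim-sum is 0, so this is a P-position: the player to move is in a losing position under optimal play.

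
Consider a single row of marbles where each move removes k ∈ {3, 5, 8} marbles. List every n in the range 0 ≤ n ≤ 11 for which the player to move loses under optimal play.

0, 1, 2, 11

Grundy values for subtraction set {3, 5, 8}:
k:     0  1  2  3  4  5  6  7  8  9 10 11
g(k):  0  0  0  1  1  1  2  2  2  3  3  0
The P-positions (g = 0) in 0..11 are 0, 1, 2, 11.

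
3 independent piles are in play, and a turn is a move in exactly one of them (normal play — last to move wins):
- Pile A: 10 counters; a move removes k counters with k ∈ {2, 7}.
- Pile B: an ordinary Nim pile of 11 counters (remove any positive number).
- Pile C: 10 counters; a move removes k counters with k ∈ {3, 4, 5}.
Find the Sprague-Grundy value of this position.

11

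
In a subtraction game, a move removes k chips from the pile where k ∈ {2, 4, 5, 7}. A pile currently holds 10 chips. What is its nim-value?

Grundy values for subtraction set {2, 4, 5, 7}:
g(0) = mex{} = 0
g(1) = mex{} = 0
g(2) = mex{0} = 1
g(3) = mex{0} = 1
g(4) = mex{0,1} = 2
g(5) = mex{0,1} = 2
g(6) = mex{0,1,2} = 3
g(7) = mex{0,1,2} = 3
g(8) = mex{0,1,2,3} = 4
g(9) = mex{1,2,3} = 0
g(10) = mex{1,2,3,4} = 0
So g(10) = 0.

0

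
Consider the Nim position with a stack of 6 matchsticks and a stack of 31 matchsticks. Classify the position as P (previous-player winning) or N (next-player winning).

N-position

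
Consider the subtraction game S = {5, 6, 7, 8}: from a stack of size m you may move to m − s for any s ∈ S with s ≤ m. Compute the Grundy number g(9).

1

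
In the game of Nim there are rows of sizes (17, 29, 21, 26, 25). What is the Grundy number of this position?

26

Nim-sum: 17 ^ 29 ^ 21 ^ 26 ^ 25 = 26.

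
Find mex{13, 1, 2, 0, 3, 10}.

The values 0, 1, 2, 3 are all present; 4 is the first non-negative integer missing from the set.

4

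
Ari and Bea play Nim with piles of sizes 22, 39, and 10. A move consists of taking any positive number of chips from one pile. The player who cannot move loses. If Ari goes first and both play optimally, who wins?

Ari wins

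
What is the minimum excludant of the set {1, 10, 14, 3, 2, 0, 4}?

5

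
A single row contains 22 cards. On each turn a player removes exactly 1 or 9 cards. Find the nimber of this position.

0

Compute g(0), g(1), … for moves {1, 9}:
k:     0  1  2  3  4  5  6  7  8  9 10 11 12 13 14 15 16 17 18 19 20 21 22
g(k):  0  1  0  1  0  1  0  1  0  1  0  1  0  1  0  1  0  1  0  1  0  1  0
So g(22) = 0.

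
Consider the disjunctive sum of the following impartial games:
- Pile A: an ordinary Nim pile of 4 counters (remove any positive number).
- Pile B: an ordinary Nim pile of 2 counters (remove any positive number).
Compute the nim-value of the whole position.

Pile A is a plain Nim pile of size 4, so its Grundy value is 4.
Pile B is a plain Nim pile of size 2, so its Grundy value is 2.
By the Sprague-Grundy theorem, the Grundy value of a sum of independent games is the XOR of the component values.
Combined value = 4 ⊕ 2 = 6.

6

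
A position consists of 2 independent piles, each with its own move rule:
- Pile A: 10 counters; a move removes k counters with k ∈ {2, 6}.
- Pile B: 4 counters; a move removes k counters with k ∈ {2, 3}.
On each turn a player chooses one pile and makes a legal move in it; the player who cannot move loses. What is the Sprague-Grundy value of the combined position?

3

For pile A, compute g(0), g(1), … with moves {2, 6}:
g(0) = mex{} = 0
g(1) = mex{} = 0
g(2) = mex{0} = 1
g(3) = mex{0} = 1
g(4) = mex{1} = 0
g(5) = mex{1} = 0
g(6) = mex{0} = 1
g(7) = mex{0} = 1
g(8) = mex{1} = 0
g(9) = mex{1} = 0
g(10) = mex{0} = 1
So g(10) = 1.
Build the Grundy sequence for pile B with g(k) = mex{g(k−s) : s ∈ {2, 3}, s ≤ k}:
k:     0  1  2  3  4
g(k):  0  0  1  1  2
So g(4) = 2.
By the Sprague-Grundy theorem, the Grundy value of a sum of independent games is the XOR of the component values.
Combined value = 1 XOR 2 = 3.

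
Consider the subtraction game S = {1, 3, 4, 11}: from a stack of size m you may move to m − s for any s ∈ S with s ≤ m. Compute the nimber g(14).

0

Grundy values for subtraction set {1, 3, 4, 11}:
g(0) = mex{} = 0
g(1) = mex{0} = 1
g(2) = mex{1} = 0
g(3) = mex{0} = 1
g(4) = mex{0,1} = 2
g(5) = mex{0,1,2} = 3
g(6) = mex{0,1,3} = 2
g(7) = mex{1,2} = 0
g(8) = mex{0,2,3} = 1
g(9) = mex{1,2,3} = 0
g(10) = mex{0,2} = 1
g(11) = mex{0,1} = 2
g(12) = mex{0,1,2} = 3
g(13) = mex{0,1,3} = 2
g(14) = mex{1,2} = 0
So g(14) = 0.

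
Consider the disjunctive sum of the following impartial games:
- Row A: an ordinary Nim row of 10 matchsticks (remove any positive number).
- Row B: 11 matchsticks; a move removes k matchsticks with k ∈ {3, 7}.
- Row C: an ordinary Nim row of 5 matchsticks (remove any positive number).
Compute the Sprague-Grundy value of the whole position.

15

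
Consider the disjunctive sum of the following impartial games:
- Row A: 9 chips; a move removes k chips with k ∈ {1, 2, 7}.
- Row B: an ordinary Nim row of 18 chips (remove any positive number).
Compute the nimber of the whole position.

18

For row A, compute g(0), g(1), … with moves {1, 2, 7}:
k:     0  1  2  3  4  5  6  7  8  9
g(k):  0  1  2  0  1  2  0  1  2  0
So g(9) = 0.
Row B is a plain Nim row of size 18, so its Grundy value is 18.
The value of a disjunctive sum is the nim-sum of the parts.
Combined value = 0 ⊕ 18 = 18.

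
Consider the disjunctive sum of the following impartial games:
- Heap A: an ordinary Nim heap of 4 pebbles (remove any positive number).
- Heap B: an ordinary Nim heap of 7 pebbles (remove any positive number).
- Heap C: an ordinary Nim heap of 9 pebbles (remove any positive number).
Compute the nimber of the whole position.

10

Heap A is a plain Nim heap of size 4, so its Grundy value is 4.
Heap B is a plain Nim heap of size 7, so its Grundy value is 7.
Heap C is a plain Nim heap of size 9, so its Grundy value is 9.
By the Sprague-Grundy theorem, the Grundy value of a sum of independent games is the XOR of the component values.
Combined value = 4 XOR 7 XOR 9 = 10.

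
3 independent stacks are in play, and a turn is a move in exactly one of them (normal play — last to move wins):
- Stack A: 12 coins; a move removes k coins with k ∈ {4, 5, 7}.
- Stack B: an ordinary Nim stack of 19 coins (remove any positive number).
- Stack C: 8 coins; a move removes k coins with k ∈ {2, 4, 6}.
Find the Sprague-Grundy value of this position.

19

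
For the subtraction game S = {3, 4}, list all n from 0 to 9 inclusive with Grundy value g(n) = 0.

Build the Grundy sequence with g(k) = mex{g(k−s) : s ∈ {3, 4}, s ≤ k}:
k:     0  1  2  3  4  5  6  7  8  9
g(k):  0  0  0  1  1  1  2  0  0  0
The P-positions (g = 0) in 0..9 are 0, 1, 2, 7, 8, 9.

0, 1, 2, 7, 8, 9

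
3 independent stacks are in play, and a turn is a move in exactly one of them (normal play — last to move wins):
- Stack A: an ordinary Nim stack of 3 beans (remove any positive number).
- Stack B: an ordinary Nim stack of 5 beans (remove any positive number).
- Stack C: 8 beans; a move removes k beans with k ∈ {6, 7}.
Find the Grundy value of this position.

7

Stack A is a plain Nim stack of size 3, so its Grundy value is 3.
Stack B is a plain Nim stack of size 5, so its Grundy value is 5.
Build the Grundy sequence for stack C with g(k) = mex{g(k−s) : s ∈ {6, 7}, s ≤ k}:
g(0) = mex{} = 0
g(1) = mex{} = 0
g(2) = mex{} = 0
g(3) = mex{} = 0
g(4) = mex{} = 0
g(5) = mex{} = 0
g(6) = mex{0} = 1
g(7) = mex{0} = 1
g(8) = mex{0} = 1
So g(8) = 1.
The value of a disjunctive sum is the nim-sum of the parts.
Combined value = 3 ⊕ 5 ⊕ 1 = 7.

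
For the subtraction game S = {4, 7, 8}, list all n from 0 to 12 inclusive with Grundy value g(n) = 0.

Build the Grundy sequence with g(k) = mex{g(k−s) : s ∈ {4, 7, 8}, s ≤ k}:
g(0) = mex{} = 0
g(1) = mex{} = 0
g(2) = mex{} = 0
g(3) = mex{} = 0
g(4) = mex{0} = 1
g(5) = mex{0} = 1
g(6) = mex{0} = 1
g(7) = mex{0} = 1
g(8) = mex{0,1} = 2
g(9) = mex{0,1} = 2
g(10) = mex{0,1} = 2
g(11) = mex{0,1} = 2
g(12) = mex{1,2} = 0
The P-positions (g = 0) in 0..12 are 0, 1, 2, 3, 12.

0, 1, 2, 3, 12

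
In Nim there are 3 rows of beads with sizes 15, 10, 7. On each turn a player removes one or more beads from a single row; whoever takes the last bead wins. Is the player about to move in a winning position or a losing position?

Compute the nim-sum pairwise:
15 ⊕ 10 = 5
5 ⊕ 7 = 2
The nim-sum is 2 ≠ 0, so this is an N-position: the player to move can win.

Winning position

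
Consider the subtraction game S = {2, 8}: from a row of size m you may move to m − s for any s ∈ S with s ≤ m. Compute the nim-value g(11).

0

Grundy values for subtraction set {2, 8}:
g(0) = mex{} = 0
g(1) = mex{} = 0
g(2) = mex{0} = 1
g(3) = mex{0} = 1
g(4) = mex{1} = 0
g(5) = mex{1} = 0
g(6) = mex{0} = 1
g(7) = mex{0} = 1
g(8) = mex{0,1} = 2
g(9) = mex{0,1} = 2
g(10) = mex{1,2} = 0
g(11) = mex{1,2} = 0
So g(11) = 0.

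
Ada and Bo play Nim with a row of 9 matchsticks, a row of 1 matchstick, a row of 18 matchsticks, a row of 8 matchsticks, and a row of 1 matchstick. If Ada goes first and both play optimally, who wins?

Ada wins

Nim-sum: 9 ^ 1 ^ 18 ^ 8 ^ 1 = 19.
The nim-sum is 19 ≠ 0, so this is an N-position: the player to move can win; Ada has a winning move.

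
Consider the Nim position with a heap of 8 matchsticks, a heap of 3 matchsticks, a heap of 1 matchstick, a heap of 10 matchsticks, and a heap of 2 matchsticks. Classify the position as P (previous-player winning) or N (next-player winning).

N-position

Nim-sum: 8 XOR 3 XOR 1 XOR 10 XOR 2 = 2.
The nim-sum is 2 ≠ 0, so this is an N-position: the player to move can win.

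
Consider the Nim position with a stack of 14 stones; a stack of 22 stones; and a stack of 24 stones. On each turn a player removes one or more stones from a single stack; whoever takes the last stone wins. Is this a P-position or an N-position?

P-position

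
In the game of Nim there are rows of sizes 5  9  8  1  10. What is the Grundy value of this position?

15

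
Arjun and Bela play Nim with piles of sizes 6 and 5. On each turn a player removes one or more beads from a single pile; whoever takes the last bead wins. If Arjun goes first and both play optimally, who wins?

Nim-sum: 6 XOR 5 = 3.
The nim-sum is 3 ≠ 0, so this is an N-position: the player to move can win; Arjun has a winning move.

Arjun wins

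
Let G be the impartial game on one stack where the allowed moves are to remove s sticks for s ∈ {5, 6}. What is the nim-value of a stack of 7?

Grundy values for subtraction set {5, 6}:
k:     0  1  2  3  4  5  6  7
g(k):  0  0  0  0  0  1  1  1
So g(7) = 1.

1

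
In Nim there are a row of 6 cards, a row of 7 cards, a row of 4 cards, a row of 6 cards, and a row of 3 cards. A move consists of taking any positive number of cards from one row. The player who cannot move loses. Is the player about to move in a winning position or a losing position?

Losing position

Nim-sum: 6 ⊕ 7 ⊕ 4 ⊕ 6 ⊕ 3 = 0.
The nim-sum is 0, so this is a P-position: the player to move is in a losing position under optimal play.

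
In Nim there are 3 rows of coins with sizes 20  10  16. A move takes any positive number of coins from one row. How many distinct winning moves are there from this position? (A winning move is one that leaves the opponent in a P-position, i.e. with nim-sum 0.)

Nim-sum: 20 XOR 10 XOR 16 = 14.
The overall nim-sum is X = 14. A row of size p has a winning move iff p XOR X < p (reduce it to p XOR X).
  20: 20 XOR 14 = 26 ≥ 20 — no move.
  10: 10 XOR 14 = 4 < 10 — winning move (to 4).
  16: 16 XOR 14 = 30 ≥ 16 — no move.
That gives 1 winning move.

1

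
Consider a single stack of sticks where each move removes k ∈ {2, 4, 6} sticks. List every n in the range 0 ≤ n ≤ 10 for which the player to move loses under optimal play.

Grundy values for subtraction set {2, 4, 6}:
k:     0  1  2  3  4  5  6  7  8  9 10
g(k):  0  0  1  1  2  2  3  3  0  0  1
The P-positions (g = 0) in 0..10 are 0, 1, 8, 9.

0, 1, 8, 9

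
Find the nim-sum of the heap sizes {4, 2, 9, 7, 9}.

1

In binary:
  0100  (4)
  0010  (2)
  1001  (9)
  0111  (7)
  1001  (9)
  ----
  0001  (1)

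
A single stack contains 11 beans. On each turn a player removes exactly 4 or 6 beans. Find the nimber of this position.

0

Grundy values for subtraction set {4, 6}:
k:     0  1  2  3  4  5  6  7  8  9 10 11
g(k):  0  0  0  0  1  1  1  1  2  2  0  0
So g(11) = 0.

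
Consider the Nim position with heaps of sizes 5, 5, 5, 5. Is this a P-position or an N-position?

P-position

Compute the nim-sum pairwise:
5 ⊕ 5 = 0
0 ⊕ 5 = 5
5 ⊕ 5 = 0
The nim-sum is 0, so this is a P-position: the player to move is in a losing position under optimal play.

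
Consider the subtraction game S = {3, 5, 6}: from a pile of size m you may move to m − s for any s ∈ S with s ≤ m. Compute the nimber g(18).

0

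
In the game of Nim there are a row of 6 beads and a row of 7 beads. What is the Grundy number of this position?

1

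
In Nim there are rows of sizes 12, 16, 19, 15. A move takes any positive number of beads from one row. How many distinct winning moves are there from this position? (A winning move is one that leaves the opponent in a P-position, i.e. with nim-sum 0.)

0

In binary:
  01100  (12)
  10000  (16)
  10011  (19)
  01111  (15)
  -----
  00000  (0)
The nim-sum is already 0, so every move leaves a nonzero nim-sum — there are no winning moves.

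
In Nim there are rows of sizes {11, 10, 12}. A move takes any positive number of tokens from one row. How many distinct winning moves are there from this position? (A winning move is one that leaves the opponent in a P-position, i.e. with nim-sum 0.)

Write each in binary and XOR column by column:
  1011  (11)
  1010  (10)
  1100  (12)
  ----
  1101  (13)
The overall nim-sum is X = 13. A row of size p has a winning move iff p XOR X < p (reduce it to p XOR X).
  11: 11 XOR 13 = 6 < 11 — winning move (to 6).
  10: 10 XOR 13 = 7 < 10 — winning move (to 7).
  12: 12 XOR 13 = 1 < 12 — winning move (to 1).
That gives 3 winning moves.

3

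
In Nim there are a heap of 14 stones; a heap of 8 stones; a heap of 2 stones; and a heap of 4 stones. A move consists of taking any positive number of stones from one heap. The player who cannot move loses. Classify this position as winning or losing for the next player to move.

Losing position

In binary:
  1110  (14)
  1000  (8)
  0010  (2)
  0100  (4)
  ----
  0000  (0)
The nim-sum is 0, so this is a P-position: the player to move is in a losing position under optimal play.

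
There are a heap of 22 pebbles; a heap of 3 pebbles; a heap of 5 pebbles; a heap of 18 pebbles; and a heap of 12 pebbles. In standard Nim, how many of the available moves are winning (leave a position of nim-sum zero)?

1

Nim-sum: 22 ^ 3 ^ 5 ^ 18 ^ 12 = 14.
The overall nim-sum is X = 14. A heap of size p has a winning move iff p XOR X < p (reduce it to p XOR X).
  22: 22 XOR 14 = 24 ≥ 22 — no move.
  3: 3 XOR 14 = 13 ≥ 3 — no move.
  5: 5 XOR 14 = 11 ≥ 5 — no move.
  18: 18 XOR 14 = 28 ≥ 18 — no move.
  12: 12 XOR 14 = 2 < 12 — winning move (to 2).
That gives 1 winning move.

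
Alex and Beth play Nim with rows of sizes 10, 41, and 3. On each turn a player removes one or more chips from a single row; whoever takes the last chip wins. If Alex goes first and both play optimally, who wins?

In binary:
  001010  (10)
  101001  (41)
  000011  (3)
  ------
  100000  (32)
The nim-sum is 32 ≠ 0, so this is an N-position: the player to move can win; Alex has a winning move.

Alex wins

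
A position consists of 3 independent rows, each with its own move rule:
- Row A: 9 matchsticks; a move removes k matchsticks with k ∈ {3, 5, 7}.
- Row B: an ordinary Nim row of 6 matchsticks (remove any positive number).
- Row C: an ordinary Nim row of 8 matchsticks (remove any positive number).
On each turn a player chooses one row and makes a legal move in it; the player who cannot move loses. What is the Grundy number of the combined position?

13

For row A, compute g(0), g(1), … with moves {3, 5, 7}:
g(0) = mex{} = 0
g(1) = mex{} = 0
g(2) = mex{} = 0
g(3) = mex{0} = 1
g(4) = mex{0} = 1
g(5) = mex{0} = 1
g(6) = mex{0,1} = 2
g(7) = mex{0,1} = 2
g(8) = mex{0,1} = 2
g(9) = mex{0,1,2} = 3
So g(9) = 3.
Row B is a plain Nim row of size 6, so its Grundy value is 6.
Row C is a plain Nim row of size 8, so its Grundy value is 8.
By the Sprague-Grundy theorem, the Grundy value of a sum of independent games is the XOR of the component values.
Combined value = 3 ⊕ 6 ⊕ 8 = 13.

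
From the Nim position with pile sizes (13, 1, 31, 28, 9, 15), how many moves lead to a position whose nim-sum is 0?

Compute the nim-sum pairwise:
13 XOR 1 = 12
12 XOR 31 = 19
19 XOR 28 = 15
15 XOR 9 = 6
6 XOR 15 = 9
The overall nim-sum is X = 9. A pile of size p has a winning move iff p XOR X < p (reduce it to p XOR X).
  13: 13 XOR 9 = 4 < 13 — winning move (to 4).
  1: 1 XOR 9 = 8 ≥ 1 — no move.
  31: 31 XOR 9 = 22 < 31 — winning move (to 22).
  28: 28 XOR 9 = 21 < 28 — winning move (to 21).
  9: 9 XOR 9 = 0 < 9 — winning move (to 0).
  15: 15 XOR 9 = 6 < 15 — winning move (to 6).
That gives 5 winning moves.

5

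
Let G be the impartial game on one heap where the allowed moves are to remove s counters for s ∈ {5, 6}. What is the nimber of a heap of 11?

Grundy values for subtraction set {5, 6}:
g(0) = mex{} = 0
g(1) = mex{} = 0
g(2) = mex{} = 0
g(3) = mex{} = 0
g(4) = mex{} = 0
g(5) = mex{0} = 1
g(6) = mex{0} = 1
g(7) = mex{0} = 1
g(8) = mex{0} = 1
g(9) = mex{0} = 1
g(10) = mex{0,1} = 2
g(11) = mex{1} = 0
So g(11) = 0.

0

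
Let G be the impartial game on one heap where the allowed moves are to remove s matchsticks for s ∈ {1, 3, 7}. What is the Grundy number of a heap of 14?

0

Build the Grundy sequence with g(k) = mex{g(k−s) : s ∈ {1, 3, 7}, s ≤ k}:
g(0) = mex{} = 0
g(1) = mex{0} = 1
g(2) = mex{1} = 0
g(3) = mex{0} = 1
g(4) = mex{1} = 0
g(5) = mex{0} = 1
g(6) = mex{1} = 0
g(7) = mex{0} = 1
g(8) = mex{1} = 0
g(9) = mex{0} = 1
g(10) = mex{1} = 0
g(11) = mex{0} = 1
g(12) = mex{1} = 0
g(13) = mex{0} = 1
g(14) = mex{1} = 0
So g(14) = 0.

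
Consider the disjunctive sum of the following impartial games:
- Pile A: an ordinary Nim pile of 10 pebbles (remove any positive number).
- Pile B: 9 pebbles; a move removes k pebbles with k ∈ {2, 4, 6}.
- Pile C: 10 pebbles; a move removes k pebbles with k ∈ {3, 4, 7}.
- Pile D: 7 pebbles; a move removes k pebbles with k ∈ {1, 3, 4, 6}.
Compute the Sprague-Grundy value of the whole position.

10

Pile A is a plain Nim pile of size 10, so its Grundy value is 10.
Grundy values for pile B (subtraction set {2, 4, 6}):
g(0) = mex{} = 0
g(1) = mex{} = 0
g(2) = mex{0} = 1
g(3) = mex{0} = 1
g(4) = mex{0,1} = 2
g(5) = mex{0,1} = 2
g(6) = mex{0,1,2} = 3
g(7) = mex{0,1,2} = 3
g(8) = mex{1,2,3} = 0
g(9) = mex{1,2,3} = 0
So g(9) = 0.
For pile C, compute g(0), g(1), … with moves {3, 4, 7}:
k:     0  1  2  3  4  5  6  7  8  9 10
g(k):  0  0  0  1  1  1  2  2  2  3  0
So g(10) = 0.
For pile D, compute g(0), g(1), … with moves {1, 3, 4, 6}:
k:     0  1  2  3  4  5  6  7
g(k):  0  1  0  1  2  3  2  0
So g(7) = 0.
By the Sprague-Grundy theorem, the Grundy value of a sum of independent games is the XOR of the component values.
Combined value = 10 XOR 0 XOR 0 XOR 0 = 10.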